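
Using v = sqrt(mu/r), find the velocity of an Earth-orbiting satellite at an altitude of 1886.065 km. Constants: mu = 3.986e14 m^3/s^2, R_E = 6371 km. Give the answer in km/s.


r = R_E + alt = 6371.0 + 1886.065 = 8257.0650 km = 8.257065e+06 m
v = sqrt(mu/r) = sqrt(3.986e14 / 8.257065e+06) = 6947.9358 m/s = 6.9479 km/s

6.9479 km/s


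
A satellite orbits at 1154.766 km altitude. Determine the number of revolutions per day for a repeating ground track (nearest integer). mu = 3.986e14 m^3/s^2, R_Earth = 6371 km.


r = 7.525766e+06 m
T = 2*pi*sqrt(r^3/mu) = 6497.3653 s = 108.2894 min
revs/day = 1440 / 108.2894 = 13.2977
Rounded: 13 revolutions per day

13 revolutions per day


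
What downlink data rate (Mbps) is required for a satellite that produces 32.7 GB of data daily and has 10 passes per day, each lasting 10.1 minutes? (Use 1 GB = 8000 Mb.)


total contact time = 10 * 10.1 * 60 = 6060.0000 s
data = 32.7 GB = 261600.0000 Mb
rate = 261600.0000 / 6060.0000 = 43.1683 Mbps

43.1683 Mbps


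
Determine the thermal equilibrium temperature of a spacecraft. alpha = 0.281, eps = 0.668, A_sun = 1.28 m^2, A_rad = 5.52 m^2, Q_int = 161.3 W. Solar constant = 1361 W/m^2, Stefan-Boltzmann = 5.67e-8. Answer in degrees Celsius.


Numerator = alpha*S*A_sun + Q_int = 0.281*1361*1.28 + 161.3 = 650.8245 W
Denominator = eps*sigma*A_rad = 0.668*5.67e-8*5.52 = 2.0907331e-07 W/K^4
T^4 = 3.1129008e+09 K^4
T = 236.2062 K = -36.9438 C

-36.9438 degrees Celsius


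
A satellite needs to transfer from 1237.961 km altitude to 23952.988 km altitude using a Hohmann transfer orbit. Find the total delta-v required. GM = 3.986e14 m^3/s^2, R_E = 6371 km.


r1 = 7608.9610 km = 7.608961e+06 m
r2 = 30323.9880 km = 3.0323988e+07 m
dv1 = sqrt(mu/r1)*(sqrt(2*r2/(r1+r2)) - 1) = 1913.9954 m/s
dv2 = sqrt(mu/r2)*(1 - sqrt(2*r1/(r1+r2))) = 1329.1774 m/s
total dv = |dv1| + |dv2| = 1913.9954 + 1329.1774 = 3243.1728 m/s = 3.2432 km/s

3.2432 km/s


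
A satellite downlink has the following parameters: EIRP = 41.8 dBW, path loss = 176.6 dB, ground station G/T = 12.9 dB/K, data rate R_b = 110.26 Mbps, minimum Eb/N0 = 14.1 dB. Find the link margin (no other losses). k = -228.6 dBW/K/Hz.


C/N0 = EIRP - FSPL + G/T - k = 41.8 - 176.6 + 12.9 - (-228.6)
C/N0 = 106.7000 dB-Hz
R_b = 110.26 Mbps = 1.1026e+08 bps -> 10*log10(R_b) = 80.4242 dB-Hz
Eb/N0 = C/N0 - 10*log10(R_b) = 106.7000 - 80.4242 = 26.2758 dB
Margin = Eb/N0 - Eb/N0_req = 26.2758 - 14.1 = 12.1758 dB (link closes)

12.1758 dB


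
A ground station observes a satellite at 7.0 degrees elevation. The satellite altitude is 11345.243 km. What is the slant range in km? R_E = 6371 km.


h = 11345.243 km, el = 7.0 deg
d = -R_E*sin(el) + sqrt((R_E*sin(el))^2 + 2*R_E*h + h^2)
d = -6371.0000*sin(0.122173) + sqrt((6371.0000*0.1218693)^2 + 2*6371.0000*11345.243 + 11345.243^2)
d = 15772.8444 km

15772.8444 km


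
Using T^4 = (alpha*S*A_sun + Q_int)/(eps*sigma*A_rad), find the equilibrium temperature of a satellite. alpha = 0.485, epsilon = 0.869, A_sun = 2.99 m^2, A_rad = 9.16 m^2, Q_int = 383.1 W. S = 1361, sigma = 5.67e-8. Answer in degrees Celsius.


Numerator = alpha*S*A_sun + Q_int = 0.485*1361*2.99 + 383.1 = 2356.7542 W
Denominator = eps*sigma*A_rad = 0.869*5.67e-8*9.16 = 4.5133427e-07 W/K^4
T^4 = 5.2217488e+09 K^4
T = 268.8153 K = -4.3347 C

-4.3347 degrees Celsius


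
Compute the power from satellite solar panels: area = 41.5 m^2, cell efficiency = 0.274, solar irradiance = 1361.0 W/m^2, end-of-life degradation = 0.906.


P = area * eta * S * degradation
P = 41.5 * 0.274 * 1361.0 * 0.906
P = 14021.1935 W

14021.1935 W


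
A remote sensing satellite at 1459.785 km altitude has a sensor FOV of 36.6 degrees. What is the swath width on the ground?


FOV = 36.6 deg = 0.6387905 rad
swath = 2 * alt * tan(FOV/2) = 2 * 1459.785 * tan(0.3193953)
swath = 2 * 1459.785 * 0.3307184
swath = 965.5555 km

965.5555 km


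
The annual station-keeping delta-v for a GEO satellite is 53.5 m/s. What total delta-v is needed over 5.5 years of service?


dV = rate * years = 53.5 * 5.5
dV = 294.2500 m/s

294.2500 m/s


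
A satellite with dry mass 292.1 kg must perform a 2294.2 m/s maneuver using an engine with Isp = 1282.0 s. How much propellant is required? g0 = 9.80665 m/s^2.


ve = Isp * g0 = 1282.0 * 9.80665 = 12572.125300 m/s
mass ratio = exp(dv/ve) = exp(2294.2/12572.125300) = 1.20019383
m_prop = m_dry * (mr - 1) = 292.1 * (1.20019383 - 1)
m_prop = 58.4766 kg

58.4766 kg


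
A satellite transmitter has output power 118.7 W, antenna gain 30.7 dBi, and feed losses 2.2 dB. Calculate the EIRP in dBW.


Pt = 118.7 W = 20.7445 dBW
EIRP = Pt_dBW + Gt - losses = 20.7445 + 30.7 - 2.2 = 49.2445 dBW

49.2445 dBW


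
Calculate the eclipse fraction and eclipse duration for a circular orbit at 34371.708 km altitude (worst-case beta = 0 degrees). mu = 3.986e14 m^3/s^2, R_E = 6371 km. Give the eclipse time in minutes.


r = 40742.7080 km
T = 1364.0642 min
Eclipse fraction = arcsin(R_E/r)/pi = arcsin(6371.0000/40742.7080)/pi
= arcsin(0.1563715)/pi = 0.04997972
Eclipse duration = 0.04997972 * 1364.0642 = 68.1755 min

68.1755 minutes


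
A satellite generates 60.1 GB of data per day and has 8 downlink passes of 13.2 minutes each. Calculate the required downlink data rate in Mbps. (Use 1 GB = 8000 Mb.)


total contact time = 8 * 13.2 * 60 = 6336.0000 s
data = 60.1 GB = 480800.0000 Mb
rate = 480800.0000 / 6336.0000 = 75.8838 Mbps

75.8838 Mbps


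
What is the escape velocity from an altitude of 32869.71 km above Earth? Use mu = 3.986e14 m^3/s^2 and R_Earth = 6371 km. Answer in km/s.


r = 6371.0 + 32869.71 = 39240.7100 km = 3.924071e+07 m
v_esc = sqrt(2*mu/r) = sqrt(2*3.986e14 / 3.924071e+07)
v_esc = 4507.2870 m/s = 4.5073 km/s

4.5073 km/s


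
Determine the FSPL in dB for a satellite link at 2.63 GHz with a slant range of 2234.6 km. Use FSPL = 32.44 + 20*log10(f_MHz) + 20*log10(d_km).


f = 2.63 GHz = 2630.0000 MHz
d = 2234.6 km
FSPL = 32.44 + 20*log10(2630.0000) + 20*log10(2234.6)
FSPL = 32.44 + 68.3991 + 66.9840
FSPL = 167.8231 dB

167.8231 dB


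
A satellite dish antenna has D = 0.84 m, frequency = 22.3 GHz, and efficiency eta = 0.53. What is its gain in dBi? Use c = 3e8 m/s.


lambda = c/f = 3e8 / 2.23e+10 = 0.01345291 m
G = eta*(pi*D/lambda)^2 = 0.53*(pi*0.84/0.01345291)^2
G = 20393.9525 (linear)
G = 10*log10(20393.9525) = 43.0950 dBi

43.0950 dBi


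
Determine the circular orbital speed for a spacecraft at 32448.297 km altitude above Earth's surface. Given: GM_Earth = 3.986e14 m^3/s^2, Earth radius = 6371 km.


r = R_E + alt = 6371.0 + 32448.297 = 38819.2970 km = 3.8819297e+07 m
v = sqrt(mu/r) = sqrt(3.986e14 / 3.8819297e+07) = 3204.3859 m/s = 3.2044 km/s

3.2044 km/s


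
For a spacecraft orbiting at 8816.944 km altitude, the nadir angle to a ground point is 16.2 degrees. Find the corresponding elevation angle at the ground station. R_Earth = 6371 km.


r = R_E + alt = 15187.9440 km
Law of sines in the satellite / Earth-center / ground-point triangle:
  sin(nadir)/R_E = sin(90 + el)/r  =>  cos(el) = (r/R_E)*sin(nadir)
cos(el) = (15187.9440 / 6371.0000) * sin(16.2 deg) = 0.665092
el = arccos(0.665092) = 48.3106 deg
(Earth-central angle = 90 - nadir - el = 25.4894 deg)

48.3106 degrees


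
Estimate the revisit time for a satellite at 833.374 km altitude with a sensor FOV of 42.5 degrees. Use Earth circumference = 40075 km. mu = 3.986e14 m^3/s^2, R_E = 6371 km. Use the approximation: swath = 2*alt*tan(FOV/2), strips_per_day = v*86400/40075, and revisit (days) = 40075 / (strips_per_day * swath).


swath = 2*833.374*tan(0.3708825) = 648.1628 km
v = sqrt(mu/r) = 7438.2457 m/s = 7.4382 km/s
strips/day = v*86400/40075 = 7.4382*86400/40075 = 16.0365
coverage/day = strips * swath = 16.0365 * 648.1628 = 10394.2909 km
revisit = 40075 / 10394.2909 = 3.8555 days

3.8555 days


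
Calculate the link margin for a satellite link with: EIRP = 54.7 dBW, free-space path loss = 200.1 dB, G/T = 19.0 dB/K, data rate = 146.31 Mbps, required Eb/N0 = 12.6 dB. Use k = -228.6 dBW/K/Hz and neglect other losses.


C/N0 = EIRP - FSPL + G/T - k = 54.7 - 200.1 + 19.0 - (-228.6)
C/N0 = 102.2000 dB-Hz
R_b = 146.31 Mbps = 1.4631e+08 bps -> 10*log10(R_b) = 81.6527 dB-Hz
Eb/N0 = C/N0 - 10*log10(R_b) = 102.2000 - 81.6527 = 20.5473 dB
Margin = Eb/N0 - Eb/N0_req = 20.5473 - 12.6 = 7.9473 dB (link closes)

7.9473 dB


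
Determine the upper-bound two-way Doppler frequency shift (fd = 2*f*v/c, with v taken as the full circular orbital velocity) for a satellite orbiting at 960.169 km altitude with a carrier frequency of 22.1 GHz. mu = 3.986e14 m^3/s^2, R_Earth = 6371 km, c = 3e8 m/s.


r = 7.331169e+06 m
v = sqrt(mu/r) = 7373.6417 m/s (worst-case radial velocity)
f = 22.1 GHz = 2.21e+10 Hz
fd = 2*f*v/c = 2*2.21e+10*7373.6417/3.0e+08
fd = 1.0863832e+06 Hz

1.0864e+06 Hz


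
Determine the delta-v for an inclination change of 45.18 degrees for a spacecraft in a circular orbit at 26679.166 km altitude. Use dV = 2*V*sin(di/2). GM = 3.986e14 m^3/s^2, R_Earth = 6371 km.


r = 33050.1660 km = 3.3050166e+07 m
V = sqrt(mu/r) = 3472.8164 m/s
di = 45.18 deg = 0.7885398 rad
dV = 2*V*sin(di/2) = 2*3472.8164*sin(0.3942699)
dV = 2668.0550 m/s = 2.6681 km/s

2.6681 km/s


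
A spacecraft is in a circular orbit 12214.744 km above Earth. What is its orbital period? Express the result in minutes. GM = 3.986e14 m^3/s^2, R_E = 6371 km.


r = 18585.7440 km = 1.8585744e+07 m
T = 2*pi*sqrt(r^3/mu) = 2*pi*sqrt(6.4200713e+21 / 3.986e14)
T = 25216.2875 s = 420.2715 min

420.2715 minutes


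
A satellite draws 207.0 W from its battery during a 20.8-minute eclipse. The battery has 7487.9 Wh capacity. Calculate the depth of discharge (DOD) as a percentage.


E_used = P * t / 60 = 207.0 * 20.8 / 60 = 71.7600 Wh
DOD = E_used / E_total * 100 = 71.7600 / 7487.9 * 100
DOD = 0.9583461 %

0.9583 %


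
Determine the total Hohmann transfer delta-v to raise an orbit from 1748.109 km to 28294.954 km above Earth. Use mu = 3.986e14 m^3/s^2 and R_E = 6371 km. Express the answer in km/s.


r1 = 8119.1090 km = 8.119109e+06 m
r2 = 34665.9540 km = 3.4665954e+07 m
dv1 = sqrt(mu/r1)*(sqrt(2*r2/(r1+r2)) - 1) = 1912.6707 m/s
dv2 = sqrt(mu/r2)*(1 - sqrt(2*r1/(r1+r2))) = 1301.9080 m/s
total dv = |dv1| + |dv2| = 1912.6707 + 1301.9080 = 3214.5787 m/s = 3.2146 km/s

3.2146 km/s


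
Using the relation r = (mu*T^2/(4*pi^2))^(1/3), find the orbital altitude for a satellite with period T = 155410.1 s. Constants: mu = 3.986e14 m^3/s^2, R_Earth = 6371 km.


T = 155410.1 s
r = (mu*T^2/(4*pi^2))^(1/3) = (3.986e14 * 155410.1^2 / (4*pi^2))^(1/3)
r = 6.2475827e+07 m = 62475.8268 km
alt = r - R_E = 62475.8268 - 6371 = 56104.8268 km

56104.8268 km


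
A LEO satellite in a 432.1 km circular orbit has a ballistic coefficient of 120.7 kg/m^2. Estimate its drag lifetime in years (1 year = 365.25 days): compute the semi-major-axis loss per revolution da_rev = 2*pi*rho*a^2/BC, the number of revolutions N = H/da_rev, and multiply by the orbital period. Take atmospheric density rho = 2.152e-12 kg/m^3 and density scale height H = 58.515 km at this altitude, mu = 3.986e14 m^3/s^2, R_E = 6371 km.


a = R_E + alt = 6803.1000 km = 6.8031e+06 m
da_rev = 2*pi*rho*a^2/BC = 2*pi*2.152e-12*(6.8031e+06)^2/120.7 = 5.184759 m per revolution
N = H/da_rev = 58515.0000 m / 5.184759 m = 11285.9633 revolutions
P = 2*pi*sqrt(a^3/mu) = 5584.3355 s
lifetime = N*P = 11285.9633 * 5584.3355 = 6.3024606e+07 s = 729.4515 days
years = 729.4515 / 365.25 = 1.9971 years

1.9971 years


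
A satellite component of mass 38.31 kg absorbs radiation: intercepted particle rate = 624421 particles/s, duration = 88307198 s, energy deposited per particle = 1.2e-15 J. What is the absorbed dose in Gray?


Total energy deposited = rate * time * E_per
  = 624421 * 88307198 * 1.2e-15 = 0.06616904 J
Dose = E_total / mass = 0.06616904 / 38.31
Dose = 0.0017272 Gy

0.0017 Gy


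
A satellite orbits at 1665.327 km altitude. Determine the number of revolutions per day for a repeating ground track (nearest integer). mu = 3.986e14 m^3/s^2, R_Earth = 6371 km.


r = 8.036327e+06 m
T = 2*pi*sqrt(r^3/mu) = 7169.6445 s = 119.4941 min
revs/day = 1440 / 119.4941 = 12.0508
Rounded: 12 revolutions per day

12 revolutions per day


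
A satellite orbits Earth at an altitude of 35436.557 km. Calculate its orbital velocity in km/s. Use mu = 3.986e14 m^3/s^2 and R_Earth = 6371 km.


r = R_E + alt = 6371.0 + 35436.557 = 41807.5570 km = 4.1807557e+07 m
v = sqrt(mu/r) = sqrt(3.986e14 / 4.1807557e+07) = 3087.7438 m/s = 3.0877 km/s

3.0877 km/s


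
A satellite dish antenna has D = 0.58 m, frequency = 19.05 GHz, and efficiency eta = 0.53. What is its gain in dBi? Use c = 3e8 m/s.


lambda = c/f = 3e8 / 1.905e+10 = 0.01574803 m
G = eta*(pi*D/lambda)^2 = 0.53*(pi*0.58/0.01574803)^2
G = 7095.4354 (linear)
G = 10*log10(7095.4354) = 38.5098 dBi

38.5098 dBi


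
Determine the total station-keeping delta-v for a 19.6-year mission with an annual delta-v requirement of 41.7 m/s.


dV = rate * years = 41.7 * 19.6
dV = 817.3200 m/s

817.3200 m/s


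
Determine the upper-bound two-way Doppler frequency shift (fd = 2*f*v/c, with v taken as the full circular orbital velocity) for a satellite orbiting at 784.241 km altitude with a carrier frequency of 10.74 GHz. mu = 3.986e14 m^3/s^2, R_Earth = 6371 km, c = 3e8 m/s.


r = 7.155241e+06 m
v = sqrt(mu/r) = 7463.7402 m/s (worst-case radial velocity)
f = 10.74 GHz = 1.074e+10 Hz
fd = 2*f*v/c = 2*1.074e+10*7463.7402/3.0e+08
fd = 534403.7986 Hz

534403.7986 Hz


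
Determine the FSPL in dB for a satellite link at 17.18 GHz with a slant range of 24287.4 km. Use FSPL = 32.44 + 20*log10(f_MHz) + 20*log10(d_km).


f = 17.18 GHz = 17180.0000 MHz
d = 24287.4 km
FSPL = 32.44 + 20*log10(17180.0000) + 20*log10(24287.4)
FSPL = 32.44 + 84.7005 + 87.7076
FSPL = 204.8481 dB

204.8481 dB


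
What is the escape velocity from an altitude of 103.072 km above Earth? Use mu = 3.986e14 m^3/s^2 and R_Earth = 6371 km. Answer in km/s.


r = 6371.0 + 103.072 = 6474.0720 km = 6.474072e+06 m
v_esc = sqrt(2*mu/r) = sqrt(2*3.986e14 / 6.474072e+06)
v_esc = 11096.7265 m/s = 11.0967 km/s

11.0967 km/s


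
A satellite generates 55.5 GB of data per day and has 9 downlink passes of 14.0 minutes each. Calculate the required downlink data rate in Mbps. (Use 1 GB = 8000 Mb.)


total contact time = 9 * 14.0 * 60 = 7560.0000 s
data = 55.5 GB = 444000.0000 Mb
rate = 444000.0000 / 7560.0000 = 58.7302 Mbps

58.7302 Mbps


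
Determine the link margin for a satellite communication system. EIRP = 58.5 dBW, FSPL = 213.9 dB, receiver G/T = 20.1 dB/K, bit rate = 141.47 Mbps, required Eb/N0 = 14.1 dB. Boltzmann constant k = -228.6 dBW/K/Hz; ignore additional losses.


C/N0 = EIRP - FSPL + G/T - k = 58.5 - 213.9 + 20.1 - (-228.6)
C/N0 = 93.3000 dB-Hz
R_b = 141.47 Mbps = 1.4147e+08 bps -> 10*log10(R_b) = 81.5066 dB-Hz
Eb/N0 = C/N0 - 10*log10(R_b) = 93.3000 - 81.5066 = 11.7934 dB
Margin = Eb/N0 - Eb/N0_req = 11.7934 - 14.1 = -2.3066 dB (negative margin: link does not close)

-2.3066 dB


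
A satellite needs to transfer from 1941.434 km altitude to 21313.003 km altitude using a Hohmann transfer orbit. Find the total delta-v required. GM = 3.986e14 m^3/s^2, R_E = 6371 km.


r1 = 8312.4340 km = 8.312434e+06 m
r2 = 27684.0030 km = 2.7684003e+07 m
dv1 = sqrt(mu/r1)*(sqrt(2*r2/(r1+r2)) - 1) = 1663.4840 m/s
dv2 = sqrt(mu/r2)*(1 - sqrt(2*r1/(r1+r2))) = 1215.7807 m/s
total dv = |dv1| + |dv2| = 1663.4840 + 1215.7807 = 2879.2647 m/s = 2.8793 km/s

2.8793 km/s


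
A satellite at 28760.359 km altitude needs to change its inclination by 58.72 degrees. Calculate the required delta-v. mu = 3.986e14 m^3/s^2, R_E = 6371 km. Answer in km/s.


r = 35131.3590 km = 3.5131359e+07 m
V = sqrt(mu/r) = 3368.3807 m/s
di = 58.72 deg = 1.0249 rad
dV = 2*V*sin(di/2) = 2*3368.3807*sin(0.5124287)
dV = 3303.0032 m/s = 3.3030 km/s

3.3030 km/s


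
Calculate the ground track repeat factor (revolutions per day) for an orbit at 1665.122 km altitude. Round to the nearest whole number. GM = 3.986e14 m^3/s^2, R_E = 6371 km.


r = 8.036122e+06 m
T = 2*pi*sqrt(r^3/mu) = 7169.3701 s = 119.4895 min
revs/day = 1440 / 119.4895 = 12.0513
Rounded: 12 revolutions per day

12 revolutions per day


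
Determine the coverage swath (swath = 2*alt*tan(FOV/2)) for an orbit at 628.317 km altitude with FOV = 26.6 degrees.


FOV = 26.6 deg = 0.4642576 rad
swath = 2 * alt * tan(FOV/2) = 2 * 628.317 * tan(0.2321288)
swath = 2 * 628.317 * 0.23639
swath = 297.0557 km

297.0557 km


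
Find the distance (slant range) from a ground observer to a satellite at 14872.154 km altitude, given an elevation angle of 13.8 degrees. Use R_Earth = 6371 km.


h = 14872.154 km, el = 13.8 deg
d = -R_E*sin(el) + sqrt((R_E*sin(el))^2 + 2*R_E*h + h^2)
d = -6371.0000*sin(0.2408554) + sqrt((6371.0000*0.2385335)^2 + 2*6371.0000*14872.154 + 14872.154^2)
d = 18802.4939 km

18802.4939 km


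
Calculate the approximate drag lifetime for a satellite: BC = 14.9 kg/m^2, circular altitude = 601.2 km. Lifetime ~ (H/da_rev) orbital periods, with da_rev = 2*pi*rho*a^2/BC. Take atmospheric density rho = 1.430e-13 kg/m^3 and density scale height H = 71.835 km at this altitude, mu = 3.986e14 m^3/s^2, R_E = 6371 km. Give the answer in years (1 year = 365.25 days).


a = R_E + alt = 6972.2000 km = 6.9722e+06 m
da_rev = 2*pi*rho*a^2/BC = 2*pi*1.430e-13*(6.9722e+06)^2/14.9 = 2.931361 m per revolution
N = H/da_rev = 71835.0000 m / 2.931361 m = 24505.6816 revolutions
P = 2*pi*sqrt(a^3/mu) = 5793.8330 s
lifetime = N*P = 24505.6816 * 5793.8330 = 1.4198183e+08 s = 1643.3082 days
years = 1643.3082 / 365.25 = 4.4991 years

4.4991 years


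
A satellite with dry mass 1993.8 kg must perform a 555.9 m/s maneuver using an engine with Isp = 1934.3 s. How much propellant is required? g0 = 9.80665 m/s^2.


ve = Isp * g0 = 1934.3 * 9.80665 = 18969.003095 m/s
mass ratio = exp(dv/ve) = exp(555.9/18969.003095) = 1.02973934
m_prop = m_dry * (mr - 1) = 1993.8 * (1.02973934 - 1)
m_prop = 59.2943 kg

59.2943 kg


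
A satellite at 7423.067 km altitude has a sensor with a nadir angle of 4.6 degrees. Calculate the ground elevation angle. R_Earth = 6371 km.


r = R_E + alt = 13794.0670 km
Law of sines in the satellite / Earth-center / ground-point triangle:
  sin(nadir)/R_E = sin(90 + el)/r  =>  cos(el) = (r/R_E)*sin(nadir)
cos(el) = (13794.0670 / 6371.0000) * sin(4.6 deg) = 0.1736414
el = arccos(0.1736414) = 80.0004 deg
(Earth-central angle = 90 - nadir - el = 5.3996 deg)

80.0004 degrees


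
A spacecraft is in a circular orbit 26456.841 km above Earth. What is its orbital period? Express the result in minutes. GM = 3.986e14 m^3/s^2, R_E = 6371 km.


r = 32827.8410 km = 3.2827841e+07 m
T = 2*pi*sqrt(r^3/mu) = 2*pi*sqrt(3.5377486e+22 / 3.986e14)
T = 59193.5931 s = 986.5599 min

986.5599 minutes


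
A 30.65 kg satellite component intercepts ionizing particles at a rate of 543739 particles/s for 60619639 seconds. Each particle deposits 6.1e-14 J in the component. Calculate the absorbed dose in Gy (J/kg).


Total energy deposited = rate * time * E_per
  = 543739 * 60619639 * 6.1e-14 = 2.0106 J
Dose = E_total / mass = 2.0106 / 30.65
Dose = 0.0655999 Gy

0.0656 Gy


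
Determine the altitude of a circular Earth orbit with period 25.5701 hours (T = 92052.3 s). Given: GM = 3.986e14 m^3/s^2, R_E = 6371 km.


T = 92052.3 s
r = (mu*T^2/(4*pi^2))^(1/3) = (3.986e14 * 92052.3^2 / (4*pi^2))^(1/3)
r = 4.4063834e+07 m = 44063.8340 km
alt = r - R_E = 44063.8340 - 6371 = 37692.8340 km

37692.8340 km


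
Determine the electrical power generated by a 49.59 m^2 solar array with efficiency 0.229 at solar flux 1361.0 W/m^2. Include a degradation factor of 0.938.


P = area * eta * S * degradation
P = 49.59 * 0.229 * 1361.0 * 0.938
P = 14497.4144 W

14497.4144 W


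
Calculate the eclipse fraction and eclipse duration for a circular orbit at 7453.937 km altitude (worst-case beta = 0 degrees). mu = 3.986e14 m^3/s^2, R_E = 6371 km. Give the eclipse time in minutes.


r = 13824.9370 km
T = 269.6216 min
Eclipse fraction = arcsin(R_E/r)/pi = arcsin(6371.0000/13824.9370)/pi
= arcsin(0.4608339)/pi = 0.1524496
Eclipse duration = 0.1524496 * 269.6216 = 41.1037 min

41.1037 minutes


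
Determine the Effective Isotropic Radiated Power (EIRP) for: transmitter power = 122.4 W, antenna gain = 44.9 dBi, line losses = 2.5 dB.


Pt = 122.4 W = 20.8778 dBW
EIRP = Pt_dBW + Gt - losses = 20.8778 + 44.9 - 2.5 = 63.2778 dBW

63.2778 dBW


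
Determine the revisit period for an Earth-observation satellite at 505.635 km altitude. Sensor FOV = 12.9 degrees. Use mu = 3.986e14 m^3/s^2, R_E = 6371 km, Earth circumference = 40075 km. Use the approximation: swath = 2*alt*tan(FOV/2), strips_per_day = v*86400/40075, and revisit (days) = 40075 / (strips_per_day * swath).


swath = 2*505.635*tan(0.1125737) = 114.3258 km
v = sqrt(mu/r) = 7613.4353 m/s = 7.6134 km/s
strips/day = v*86400/40075 = 7.6134*86400/40075 = 16.4142
coverage/day = strips * swath = 16.4142 * 114.3258 = 1876.5714 km
revisit = 40075 / 1876.5714 = 21.3554 days

21.3554 days


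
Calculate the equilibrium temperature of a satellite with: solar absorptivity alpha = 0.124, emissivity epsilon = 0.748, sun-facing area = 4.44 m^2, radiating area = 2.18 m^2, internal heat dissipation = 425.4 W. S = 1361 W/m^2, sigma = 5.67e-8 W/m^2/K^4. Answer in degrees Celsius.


Numerator = alpha*S*A_sun + Q_int = 0.124*1361*4.44 + 425.4 = 1174.7122 W
Denominator = eps*sigma*A_rad = 0.748*5.67e-8*2.18 = 9.2457288e-08 W/K^4
T^4 = 1.2705458e+10 K^4
T = 335.7357 K = 62.5857 C

62.5857 degrees Celsius


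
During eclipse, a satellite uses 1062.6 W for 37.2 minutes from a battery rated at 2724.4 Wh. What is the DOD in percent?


E_used = P * t / 60 = 1062.6 * 37.2 / 60 = 658.8120 Wh
DOD = E_used / E_total * 100 = 658.8120 / 2724.4 * 100
DOD = 24.1819 %

24.1819 %


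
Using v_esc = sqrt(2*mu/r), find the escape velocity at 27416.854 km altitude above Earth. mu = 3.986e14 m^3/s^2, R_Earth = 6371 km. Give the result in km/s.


r = 6371.0 + 27416.854 = 33787.8540 km = 3.3787854e+07 m
v_esc = sqrt(2*mu/r) = sqrt(2*3.986e14 / 3.3787854e+07)
v_esc = 4857.3941 m/s = 4.8574 km/s

4.8574 km/s


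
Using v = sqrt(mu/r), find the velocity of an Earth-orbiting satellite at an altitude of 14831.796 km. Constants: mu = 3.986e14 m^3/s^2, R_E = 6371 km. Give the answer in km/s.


r = R_E + alt = 6371.0 + 14831.796 = 21202.7960 km = 2.1202796e+07 m
v = sqrt(mu/r) = sqrt(3.986e14 / 2.1202796e+07) = 4335.8283 m/s = 4.3358 km/s

4.3358 km/s


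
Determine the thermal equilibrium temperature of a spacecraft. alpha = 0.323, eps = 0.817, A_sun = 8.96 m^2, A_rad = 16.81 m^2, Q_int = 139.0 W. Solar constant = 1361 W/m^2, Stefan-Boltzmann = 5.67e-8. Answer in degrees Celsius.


Numerator = alpha*S*A_sun + Q_int = 0.323*1361*8.96 + 139.0 = 4077.8429 W
Denominator = eps*sigma*A_rad = 0.817*5.67e-8*16.81 = 7.7870476e-07 W/K^4
T^4 = 5.2366996e+09 K^4
T = 269.0075 K = -4.1425 C

-4.1425 degrees Celsius


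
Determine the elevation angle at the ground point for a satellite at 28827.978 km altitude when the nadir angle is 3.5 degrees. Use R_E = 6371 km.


r = R_E + alt = 35198.9780 km
Law of sines in the satellite / Earth-center / ground-point triangle:
  sin(nadir)/R_E = sin(90 + el)/r  =>  cos(el) = (r/R_E)*sin(nadir)
cos(el) = (35198.9780 / 6371.0000) * sin(3.5 deg) = 0.3372855
el = arccos(0.3372855) = 70.2884 deg
(Earth-central angle = 90 - nadir - el = 16.2116 deg)

70.2884 degrees


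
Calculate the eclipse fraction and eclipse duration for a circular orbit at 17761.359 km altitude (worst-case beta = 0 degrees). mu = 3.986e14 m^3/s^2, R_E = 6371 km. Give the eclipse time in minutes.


r = 24132.3590 km
T = 621.8128 min
Eclipse fraction = arcsin(R_E/r)/pi = arcsin(6371.0000/24132.3590)/pi
= arcsin(0.2640024)/pi = 0.08504268
Eclipse duration = 0.08504268 * 621.8128 = 52.8806 min

52.8806 minutes


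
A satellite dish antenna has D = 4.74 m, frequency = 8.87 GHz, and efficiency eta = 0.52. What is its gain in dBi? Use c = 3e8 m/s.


lambda = c/f = 3e8 / 8.87e+09 = 0.03382187 m
G = eta*(pi*D/lambda)^2 = 0.52*(pi*4.74/0.03382187)^2
G = 100800.9216 (linear)
G = 10*log10(100800.9216) = 50.0346 dBi

50.0346 dBi


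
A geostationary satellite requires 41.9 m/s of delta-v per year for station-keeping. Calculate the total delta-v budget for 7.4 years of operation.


dV = rate * years = 41.9 * 7.4
dV = 310.0600 m/s

310.0600 m/s


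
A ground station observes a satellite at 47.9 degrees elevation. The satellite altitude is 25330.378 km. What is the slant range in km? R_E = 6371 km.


h = 25330.378 km, el = 47.9 deg
d = -R_E*sin(el) + sqrt((R_E*sin(el))^2 + 2*R_E*h + h^2)
d = -6371.0000*sin(0.8360127) + sqrt((6371.0000*0.7419758)^2 + 2*6371.0000*25330.378 + 25330.378^2)
d = 26685.1858 km

26685.1858 km


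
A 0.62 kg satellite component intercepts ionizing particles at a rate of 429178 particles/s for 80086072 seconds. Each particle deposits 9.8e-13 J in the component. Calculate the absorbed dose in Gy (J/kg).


Total energy deposited = rate * time * E_per
  = 429178 * 80086072 * 9.8e-13 = 33.6838 J
Dose = E_total / mass = 33.6838 / 0.62
Dose = 54.3286 Gy

54.3286 Gy


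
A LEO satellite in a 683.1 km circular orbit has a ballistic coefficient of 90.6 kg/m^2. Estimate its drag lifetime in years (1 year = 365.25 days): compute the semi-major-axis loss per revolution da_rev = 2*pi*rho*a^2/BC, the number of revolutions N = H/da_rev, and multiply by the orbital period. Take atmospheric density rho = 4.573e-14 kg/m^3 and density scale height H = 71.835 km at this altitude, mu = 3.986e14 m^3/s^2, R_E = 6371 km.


a = R_E + alt = 7054.1000 km = 7.0541e+06 m
da_rev = 2*pi*rho*a^2/BC = 2*pi*4.573e-14*(7.0541e+06)^2/90.6 = 0.157810573 m per revolution
N = H/da_rev = 71835.0000 m / 0.157810573 m = 455197.6382 revolutions
P = 2*pi*sqrt(a^3/mu) = 5896.2195 s
lifetime = N*P = 455197.6382 * 5896.2195 = 2.6839452e+09 s = 31064.1802 days
years = 31064.1802 / 365.25 = 85.0491 years

85.0491 years


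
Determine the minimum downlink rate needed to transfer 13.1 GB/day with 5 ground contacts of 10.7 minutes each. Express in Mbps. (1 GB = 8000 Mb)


total contact time = 5 * 10.7 * 60 = 3210.0000 s
data = 13.1 GB = 104800.0000 Mb
rate = 104800.0000 / 3210.0000 = 32.6480 Mbps

32.6480 Mbps


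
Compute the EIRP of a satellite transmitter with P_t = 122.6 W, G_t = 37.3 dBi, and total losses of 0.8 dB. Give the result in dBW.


Pt = 122.6 W = 20.8849 dBW
EIRP = Pt_dBW + Gt - losses = 20.8849 + 37.3 - 0.8 = 57.3849 dBW

57.3849 dBW


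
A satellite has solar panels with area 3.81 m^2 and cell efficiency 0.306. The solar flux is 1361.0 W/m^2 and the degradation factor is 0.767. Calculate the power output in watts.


P = area * eta * S * degradation
P = 3.81 * 0.306 * 1361.0 * 0.767
P = 1217.0261 W

1217.0261 W


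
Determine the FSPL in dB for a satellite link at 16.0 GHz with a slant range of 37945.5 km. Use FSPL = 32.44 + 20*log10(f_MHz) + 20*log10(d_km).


f = 16.0 GHz = 16000.0000 MHz
d = 37945.5 km
FSPL = 32.44 + 20*log10(16000.0000) + 20*log10(37945.5)
FSPL = 32.44 + 84.0824 + 91.5832
FSPL = 208.1056 dB

208.1056 dB


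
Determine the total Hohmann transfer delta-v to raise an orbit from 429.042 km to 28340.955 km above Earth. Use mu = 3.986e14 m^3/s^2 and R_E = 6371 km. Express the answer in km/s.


r1 = 6800.0420 km = 6.800042e+06 m
r2 = 34711.9550 km = 3.4711955e+07 m
dv1 = sqrt(mu/r1)*(sqrt(2*r2/(r1+r2)) - 1) = 2244.8419 m/s
dv2 = sqrt(mu/r2)*(1 - sqrt(2*r1/(r1+r2))) = 1449.0646 m/s
total dv = |dv1| + |dv2| = 2244.8419 + 1449.0646 = 3693.9064 m/s = 3.6939 km/s

3.6939 km/s


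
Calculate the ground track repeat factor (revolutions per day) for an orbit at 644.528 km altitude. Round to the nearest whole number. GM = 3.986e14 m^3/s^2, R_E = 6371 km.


r = 7.015528e+06 m
T = 2*pi*sqrt(r^3/mu) = 5847.9246 s = 97.4654 min
revs/day = 1440 / 97.4654 = 14.7745
Rounded: 15 revolutions per day

15 revolutions per day


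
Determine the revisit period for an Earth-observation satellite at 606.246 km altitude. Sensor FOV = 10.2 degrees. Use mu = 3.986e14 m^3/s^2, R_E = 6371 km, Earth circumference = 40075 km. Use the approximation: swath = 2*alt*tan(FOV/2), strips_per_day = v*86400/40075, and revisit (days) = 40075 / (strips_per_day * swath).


swath = 2*606.246*tan(0.08901179) = 108.2120 km
v = sqrt(mu/r) = 7558.3436 m/s = 7.5583 km/s
strips/day = v*86400/40075 = 7.5583*86400/40075 = 16.2955
coverage/day = strips * swath = 16.2955 * 108.2120 = 1763.3657 km
revisit = 40075 / 1763.3657 = 22.7264 days

22.7264 days


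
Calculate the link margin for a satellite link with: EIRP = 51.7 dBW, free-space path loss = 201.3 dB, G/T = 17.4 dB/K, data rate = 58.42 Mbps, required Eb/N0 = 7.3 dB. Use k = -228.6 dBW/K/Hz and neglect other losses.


C/N0 = EIRP - FSPL + G/T - k = 51.7 - 201.3 + 17.4 - (-228.6)
C/N0 = 96.4000 dB-Hz
R_b = 58.42 Mbps = 5.842e+07 bps -> 10*log10(R_b) = 77.6656 dB-Hz
Eb/N0 = C/N0 - 10*log10(R_b) = 96.4000 - 77.6656 = 18.7344 dB
Margin = Eb/N0 - Eb/N0_req = 18.7344 - 7.3 = 11.4344 dB (link closes)

11.4344 dB


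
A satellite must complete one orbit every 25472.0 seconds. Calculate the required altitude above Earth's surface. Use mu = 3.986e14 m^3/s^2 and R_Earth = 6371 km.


T = 25472.0 s
r = (mu*T^2/(4*pi^2))^(1/3) = (3.986e14 * 25472.0^2 / (4*pi^2))^(1/3)
r = 1.8711182e+07 m = 18711.1817 km
alt = r - R_E = 18711.1817 - 6371 = 12340.1817 km

12340.1817 km


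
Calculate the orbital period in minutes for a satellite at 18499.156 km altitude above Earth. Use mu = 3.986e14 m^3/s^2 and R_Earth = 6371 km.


r = 24870.1560 km = 2.4870156e+07 m
T = 2*pi*sqrt(r^3/mu) = 2*pi*sqrt(1.5382805e+22 / 3.986e14)
T = 39032.7352 s = 650.5456 min

650.5456 minutes


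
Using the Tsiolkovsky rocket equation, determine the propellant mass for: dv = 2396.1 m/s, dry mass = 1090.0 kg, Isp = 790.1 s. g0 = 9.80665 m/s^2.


ve = Isp * g0 = 790.1 * 9.80665 = 7748.234165 m/s
mass ratio = exp(dv/ve) = exp(2396.1/7748.234165) = 1.36239565
m_prop = m_dry * (mr - 1) = 1090.0 * (1.36239565 - 1)
m_prop = 395.0113 kg

395.0113 kg


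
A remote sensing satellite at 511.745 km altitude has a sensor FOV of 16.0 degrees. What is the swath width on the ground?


FOV = 16.0 deg = 0.2792527 rad
swath = 2 * alt * tan(FOV/2) = 2 * 511.745 * tan(0.1396263)
swath = 2 * 511.745 * 0.1405408
swath = 143.8421 km

143.8421 km


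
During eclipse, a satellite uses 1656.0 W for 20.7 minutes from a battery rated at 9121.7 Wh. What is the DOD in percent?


E_used = P * t / 60 = 1656.0 * 20.7 / 60 = 571.3200 Wh
DOD = E_used / E_total * 100 = 571.3200 / 9121.7 * 100
DOD = 6.2633 %

6.2633 %


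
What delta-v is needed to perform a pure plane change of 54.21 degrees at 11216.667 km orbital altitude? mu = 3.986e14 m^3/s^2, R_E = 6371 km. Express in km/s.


r = 17587.6670 km = 1.7587667e+07 m
V = sqrt(mu/r) = 4760.6311 m/s
di = 54.21 deg = 0.946143 rad
dV = 2*V*sin(di/2) = 2*4760.6311*sin(0.4730715)
dV = 4338.1022 m/s = 4.3381 km/s

4.3381 km/s


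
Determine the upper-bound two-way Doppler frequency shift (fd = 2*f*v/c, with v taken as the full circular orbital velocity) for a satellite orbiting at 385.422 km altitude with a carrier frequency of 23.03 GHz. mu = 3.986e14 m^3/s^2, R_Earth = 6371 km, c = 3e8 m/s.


r = 6.756422e+06 m
v = sqrt(mu/r) = 7680.8673 m/s (worst-case radial velocity)
f = 23.03 GHz = 2.303e+10 Hz
fd = 2*f*v/c = 2*2.303e+10*7680.8673/3.0e+08
fd = 1.1792692e+06 Hz

1.1793e+06 Hz


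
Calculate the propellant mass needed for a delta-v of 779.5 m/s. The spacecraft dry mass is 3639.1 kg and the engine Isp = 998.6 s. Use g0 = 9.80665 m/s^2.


ve = Isp * g0 = 998.6 * 9.80665 = 9792.920690 m/s
mass ratio = exp(dv/ve) = exp(779.5/9792.920690) = 1.08285202
m_prop = m_dry * (mr - 1) = 3639.1 * (1.08285202 - 1)
m_prop = 301.5068 kg

301.5068 kg


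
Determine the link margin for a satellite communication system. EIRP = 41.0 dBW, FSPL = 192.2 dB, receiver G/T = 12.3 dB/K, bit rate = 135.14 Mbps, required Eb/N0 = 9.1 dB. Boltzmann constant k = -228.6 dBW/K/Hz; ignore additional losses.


C/N0 = EIRP - FSPL + G/T - k = 41.0 - 192.2 + 12.3 - (-228.6)
C/N0 = 89.7000 dB-Hz
R_b = 135.14 Mbps = 1.3514e+08 bps -> 10*log10(R_b) = 81.3078 dB-Hz
Eb/N0 = C/N0 - 10*log10(R_b) = 89.7000 - 81.3078 = 8.3922 dB
Margin = Eb/N0 - Eb/N0_req = 8.3922 - 9.1 = -0.7078391 dB (negative margin: link does not close)

-0.7078 dB


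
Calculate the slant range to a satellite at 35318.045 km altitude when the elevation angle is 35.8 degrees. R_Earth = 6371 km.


h = 35318.045 km, el = 35.8 deg
d = -R_E*sin(el) + sqrt((R_E*sin(el))^2 + 2*R_E*h + h^2)
d = -6371.0000*sin(0.6248279) + sqrt((6371.0000*0.5849577)^2 + 2*6371.0000*35318.045 + 35318.045^2)
d = 37640.8018 km

37640.8018 km


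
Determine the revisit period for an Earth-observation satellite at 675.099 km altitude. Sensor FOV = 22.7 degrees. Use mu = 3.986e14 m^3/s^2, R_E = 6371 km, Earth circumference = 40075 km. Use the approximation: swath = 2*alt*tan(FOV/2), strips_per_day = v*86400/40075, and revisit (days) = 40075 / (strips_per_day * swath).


swath = 2*675.099*tan(0.1980949) = 271.0217 km
v = sqrt(mu/r) = 7521.3236 m/s = 7.5213 km/s
strips/day = v*86400/40075 = 7.5213*86400/40075 = 16.2157
coverage/day = strips * swath = 16.2157 * 271.0217 = 4394.7945 km
revisit = 40075 / 4394.7945 = 9.1187 days

9.1187 days


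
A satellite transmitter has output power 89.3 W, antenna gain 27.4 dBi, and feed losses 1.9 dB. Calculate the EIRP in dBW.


Pt = 89.3 W = 19.5085 dBW
EIRP = Pt_dBW + Gt - losses = 19.5085 + 27.4 - 1.9 = 45.0085 dBW

45.0085 dBW


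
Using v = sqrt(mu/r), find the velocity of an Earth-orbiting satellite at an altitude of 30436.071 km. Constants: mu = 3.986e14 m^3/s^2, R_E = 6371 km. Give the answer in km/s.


r = R_E + alt = 6371.0 + 30436.071 = 36807.0710 km = 3.6807071e+07 m
v = sqrt(mu/r) = sqrt(3.986e14 / 3.6807071e+07) = 3290.8116 m/s = 3.2908 km/s

3.2908 km/s


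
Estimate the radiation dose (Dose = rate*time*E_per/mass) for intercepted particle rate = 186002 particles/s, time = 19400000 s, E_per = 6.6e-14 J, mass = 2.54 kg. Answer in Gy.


Total energy deposited = rate * time * E_per
  = 186002 * 19400000 * 6.6e-14 = 0.238157 J
Dose = E_total / mass = 0.238157 / 2.54
Dose = 0.09376258 Gy

0.0938 Gy


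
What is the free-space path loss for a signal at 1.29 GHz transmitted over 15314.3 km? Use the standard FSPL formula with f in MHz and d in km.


f = 1.29 GHz = 1290.0000 MHz
d = 15314.3 km
FSPL = 32.44 + 20*log10(1290.0000) + 20*log10(15314.3)
FSPL = 32.44 + 62.2118 + 83.7019
FSPL = 178.3537 dB

178.3537 dB


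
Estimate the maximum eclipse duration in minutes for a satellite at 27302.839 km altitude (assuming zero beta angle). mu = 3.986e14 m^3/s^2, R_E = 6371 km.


r = 33673.8390 km
T = 1024.9411 min
Eclipse fraction = arcsin(R_E/r)/pi = arcsin(6371.0000/33673.8390)/pi
= arcsin(0.1891973)/pi = 0.06058858
Eclipse duration = 0.06058858 * 1024.9411 = 62.0997 min

62.0997 minutes


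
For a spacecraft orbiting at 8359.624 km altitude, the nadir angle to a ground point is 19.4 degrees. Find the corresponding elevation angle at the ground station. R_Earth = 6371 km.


r = R_E + alt = 14730.6240 km
Law of sines in the satellite / Earth-center / ground-point triangle:
  sin(nadir)/R_E = sin(90 + el)/r  =>  cos(el) = (r/R_E)*sin(nadir)
cos(el) = (14730.6240 / 6371.0000) * sin(19.4 deg) = 0.768002
el = arccos(0.768002) = 39.8252 deg
(Earth-central angle = 90 - nadir - el = 30.7748 deg)

39.8252 degrees


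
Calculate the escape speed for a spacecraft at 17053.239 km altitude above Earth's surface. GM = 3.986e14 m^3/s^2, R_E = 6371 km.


r = 6371.0 + 17053.239 = 23424.2390 km = 2.3424239e+07 m
v_esc = sqrt(2*mu/r) = sqrt(2*3.986e14 / 2.3424239e+07)
v_esc = 5833.7915 m/s = 5.8338 km/s

5.8338 km/s


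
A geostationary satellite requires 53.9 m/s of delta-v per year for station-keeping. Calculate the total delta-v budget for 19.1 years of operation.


dV = rate * years = 53.9 * 19.1
dV = 1029.4900 m/s

1029.4900 m/s


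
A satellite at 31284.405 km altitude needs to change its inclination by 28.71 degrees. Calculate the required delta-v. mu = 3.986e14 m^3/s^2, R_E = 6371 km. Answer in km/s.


r = 37655.4050 km = 3.7655405e+07 m
V = sqrt(mu/r) = 3253.5313 m/s
di = 28.71 deg = 0.501084 rad
dV = 2*V*sin(di/2) = 2*3253.5313*sin(0.250542)
dV = 1613.2901 m/s = 1.6133 km/s

1.6133 km/s


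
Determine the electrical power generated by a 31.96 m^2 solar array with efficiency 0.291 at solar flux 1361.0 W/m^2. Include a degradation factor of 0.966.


P = area * eta * S * degradation
P = 31.96 * 0.291 * 1361.0 * 0.966
P = 12227.4251 W

12227.4251 W


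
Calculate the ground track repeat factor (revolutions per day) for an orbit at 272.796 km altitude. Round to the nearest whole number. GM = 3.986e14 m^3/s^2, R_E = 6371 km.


r = 6.643796e+06 m
T = 2*pi*sqrt(r^3/mu) = 5389.3409 s = 89.8223 min
revs/day = 1440 / 89.8223 = 16.0316
Rounded: 16 revolutions per day

16 revolutions per day


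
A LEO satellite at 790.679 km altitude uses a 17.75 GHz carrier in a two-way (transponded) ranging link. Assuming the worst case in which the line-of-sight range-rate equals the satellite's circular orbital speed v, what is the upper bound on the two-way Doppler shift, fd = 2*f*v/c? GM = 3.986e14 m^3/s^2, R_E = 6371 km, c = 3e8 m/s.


r = 7.161679e+06 m
v = sqrt(mu/r) = 7460.3847 m/s (worst-case radial velocity)
f = 17.75 GHz = 1.775e+10 Hz
fd = 2*f*v/c = 2*1.775e+10*7460.3847/3.0e+08
fd = 882812.1871 Hz

882812.1871 Hz


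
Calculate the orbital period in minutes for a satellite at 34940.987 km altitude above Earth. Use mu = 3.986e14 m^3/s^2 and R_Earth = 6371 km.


r = 41311.9870 km = 4.1311987e+07 m
T = 2*pi*sqrt(r^3/mu) = 2*pi*sqrt(7.0506353e+22 / 3.986e14)
T = 83565.1789 s = 1392.7530 min

1392.7530 minutes


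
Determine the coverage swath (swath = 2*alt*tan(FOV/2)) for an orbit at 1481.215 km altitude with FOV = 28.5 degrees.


FOV = 28.5 deg = 0.4974188 rad
swath = 2 * alt * tan(FOV/2) = 2 * 1481.215 * tan(0.2487094)
swath = 2 * 1481.215 * 0.2539676
swath = 752.3614 km

752.3614 km


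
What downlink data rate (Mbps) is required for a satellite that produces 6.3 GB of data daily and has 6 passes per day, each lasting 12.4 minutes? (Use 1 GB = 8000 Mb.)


total contact time = 6 * 12.4 * 60 = 4464.0000 s
data = 6.3 GB = 50400.0000 Mb
rate = 50400.0000 / 4464.0000 = 11.2903 Mbps

11.2903 Mbps


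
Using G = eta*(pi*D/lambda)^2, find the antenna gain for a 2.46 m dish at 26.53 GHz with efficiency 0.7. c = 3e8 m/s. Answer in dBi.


lambda = c/f = 3e8 / 2.653e+10 = 0.01130795 m
G = eta*(pi*D/lambda)^2 = 0.7*(pi*2.46/0.01130795)^2
G = 326964.0394 (linear)
G = 10*log10(326964.0394) = 55.1450 dBi

55.1450 dBi


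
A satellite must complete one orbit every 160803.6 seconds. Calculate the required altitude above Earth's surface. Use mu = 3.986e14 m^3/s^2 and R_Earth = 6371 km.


T = 160803.6 s
r = (mu*T^2/(4*pi^2))^(1/3) = (3.986e14 * 160803.6^2 / (4*pi^2))^(1/3)
r = 6.3913073e+07 m = 63913.0727 km
alt = r - R_E = 63913.0727 - 6371 = 57542.0727 km

57542.0727 km


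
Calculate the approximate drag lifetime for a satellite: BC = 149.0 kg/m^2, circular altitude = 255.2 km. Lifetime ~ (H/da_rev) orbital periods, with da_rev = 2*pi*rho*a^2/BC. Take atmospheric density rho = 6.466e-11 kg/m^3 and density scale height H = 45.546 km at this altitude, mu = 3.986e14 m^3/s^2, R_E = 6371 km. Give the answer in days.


a = R_E + alt = 6626.2000 km = 6.6262e+06 m
da_rev = 2*pi*rho*a^2/BC = 2*pi*6.466e-11*(6.6262e+06)^2/149.0 = 119.717704 m per revolution
N = H/da_rev = 45546.0000 m / 119.717704 m = 380.4450 revolutions
P = 2*pi*sqrt(a^3/mu) = 5367.9447 s
lifetime = N*P = 380.4450 * 5367.9447 = 2.0422076e+06 s = 23.6367 days

23.6367 days
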